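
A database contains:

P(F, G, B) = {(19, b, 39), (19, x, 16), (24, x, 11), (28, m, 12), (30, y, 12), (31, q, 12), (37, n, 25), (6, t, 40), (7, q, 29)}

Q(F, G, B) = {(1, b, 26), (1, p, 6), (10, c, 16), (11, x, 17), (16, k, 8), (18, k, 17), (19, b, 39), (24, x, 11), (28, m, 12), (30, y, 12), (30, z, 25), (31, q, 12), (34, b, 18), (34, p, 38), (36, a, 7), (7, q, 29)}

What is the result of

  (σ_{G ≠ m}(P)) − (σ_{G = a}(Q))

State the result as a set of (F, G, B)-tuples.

Selection G ≠ m: {(19, b, 39), (19, x, 16), (24, x, 11), (30, y, 12), (31, q, 12), (37, n, 25), (6, t, 40), (7, q, 29)}
Selection G = a: {(36, a, 7)}
Taking the difference: {(19, b, 39), (19, x, 16), (24, x, 11), (30, y, 12), (31, q, 12), (37, n, 25), (6, t, 40), (7, q, 29)}

{(19, b, 39), (19, x, 16), (24, x, 11), (30, y, 12), (31, q, 12), (37, n, 25), (6, t, 40), (7, q, 29)}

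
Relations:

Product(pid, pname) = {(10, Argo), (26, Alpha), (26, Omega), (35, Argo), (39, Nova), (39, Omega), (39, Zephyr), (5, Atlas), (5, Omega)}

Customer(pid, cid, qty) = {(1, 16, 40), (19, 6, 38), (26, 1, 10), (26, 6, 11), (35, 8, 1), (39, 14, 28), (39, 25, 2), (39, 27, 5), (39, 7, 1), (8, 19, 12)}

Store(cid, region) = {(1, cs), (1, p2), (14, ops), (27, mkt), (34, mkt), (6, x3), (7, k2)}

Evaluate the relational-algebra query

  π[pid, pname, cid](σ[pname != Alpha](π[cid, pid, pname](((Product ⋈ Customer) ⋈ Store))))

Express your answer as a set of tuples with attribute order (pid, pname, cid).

Joining Product and Customer on pid yields {(26, Alpha, 1, 10), (26, Alpha, 6, 11), (26, Omega, 1, 10), (26, Omega, 6, 11), (35, Argo, 8, 1), (39, Nova, 14, 28), (39, Nova, 25, 2), (39, Nova, 27, 5), (39, Nova, 7, 1), (39, Omega, 14, 28), (39, Omega, 25, 2), (39, Omega, 27, 5), (39, Omega, 7, 1), (39, Zephyr, 14, 28), (39, Zephyr, 25, 2), (39, Zephyr, 27, 5), (39, Zephyr, 7, 1)}.
Joining (Product ⋈ Customer) and Store on cid yields {(26, Alpha, 1, 10, cs), (26, Alpha, 1, 10, p2), (26, Alpha, 6, 11, x3), (26, Omega, 1, 10, cs), (26, Omega, 1, 10, p2), (26, Omega, 6, 11, x3), (39, Nova, 14, 28, ops), (39, Nova, 27, 5, mkt), (39, Nova, 7, 1, k2), (39, Omega, 14, 28, ops), (39, Omega, 27, 5, mkt), (39, Omega, 7, 1, k2), (39, Zephyr, 14, 28, ops), (39, Zephyr, 27, 5, mkt), (39, Zephyr, 7, 1, k2)}.
π[cid, pid, pname]: project onto (cid, pid, pname) (2 duplicate(s) eliminated) → {(1, 26, Alpha), (1, 26, Omega), (14, 39, Nova), (14, 39, Omega), (14, 39, Zephyr), (27, 39, Nova), (27, 39, Omega), (27, 39, Zephyr), (6, 26, Alpha), (6, 26, Omega), (7, 39, Nova), (7, 39, Omega), (7, 39, Zephyr)}
Selection pname != Alpha: {(1, 26, Omega), (14, 39, Nova), (14, 39, Omega), (14, 39, Zephyr), (27, 39, Nova), (27, 39, Omega), (27, 39, Zephyr), (6, 26, Omega), (7, 39, Nova), (7, 39, Omega), (7, 39, Zephyr)}
π[pid, pname, cid]: project onto (pid, pname, cid) → {(26, Omega, 1), (26, Omega, 6), (39, Nova, 14), (39, Nova, 27), (39, Nova, 7), (39, Omega, 14), (39, Omega, 27), (39, Omega, 7), (39, Zephyr, 14), (39, Zephyr, 27), (39, Zephyr, 7)}

{(26, Omega, 1), (26, Omega, 6), (39, Nova, 14), (39, Nova, 27), (39, Nova, 7), (39, Omega, 14), (39, Omega, 27), (39, Omega, 7), (39, Zephyr, 14), (39, Zephyr, 27), (39, Zephyr, 7)}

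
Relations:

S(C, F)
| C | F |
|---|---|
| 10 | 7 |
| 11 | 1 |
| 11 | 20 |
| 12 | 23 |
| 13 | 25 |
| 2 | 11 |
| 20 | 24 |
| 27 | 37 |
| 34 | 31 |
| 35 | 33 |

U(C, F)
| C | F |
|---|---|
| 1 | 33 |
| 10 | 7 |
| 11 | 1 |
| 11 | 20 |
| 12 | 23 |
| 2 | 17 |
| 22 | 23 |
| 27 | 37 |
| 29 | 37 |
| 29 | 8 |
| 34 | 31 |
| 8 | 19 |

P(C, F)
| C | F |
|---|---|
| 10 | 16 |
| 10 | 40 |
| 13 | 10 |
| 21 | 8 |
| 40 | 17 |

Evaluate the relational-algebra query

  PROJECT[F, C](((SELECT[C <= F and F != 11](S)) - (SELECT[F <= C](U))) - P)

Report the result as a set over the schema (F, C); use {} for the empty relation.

Apply σ_{C <= F and F != 11}; surviving tuples: {(11, 20), (12, 23), (13, 25), (20, 24), (27, 37)}
Apply σ_{F <= C}; surviving tuples: {(10, 7), (11, 1), (29, 8), (34, 31)}
Difference: {(11, 20), (12, 23), (13, 25), (20, 24), (27, 37)} with {(10, 7), (11, 1), (29, 8), (34, 31)} → {(11, 20), (12, 23), (13, 25), (20, 24), (27, 37)}
Difference: {(11, 20), (12, 23), (13, 25), (20, 24), (27, 37)} with {(10, 16), (10, 40), (13, 10), (21, 8), (40, 17)} → {(11, 20), (12, 23), (13, 25), (20, 24), (27, 37)}
Keep only column(s) F, C: {(20, 11), (23, 12), (24, 20), (25, 13), (37, 27)}

{(20, 11), (23, 12), (24, 20), (25, 13), (37, 27)}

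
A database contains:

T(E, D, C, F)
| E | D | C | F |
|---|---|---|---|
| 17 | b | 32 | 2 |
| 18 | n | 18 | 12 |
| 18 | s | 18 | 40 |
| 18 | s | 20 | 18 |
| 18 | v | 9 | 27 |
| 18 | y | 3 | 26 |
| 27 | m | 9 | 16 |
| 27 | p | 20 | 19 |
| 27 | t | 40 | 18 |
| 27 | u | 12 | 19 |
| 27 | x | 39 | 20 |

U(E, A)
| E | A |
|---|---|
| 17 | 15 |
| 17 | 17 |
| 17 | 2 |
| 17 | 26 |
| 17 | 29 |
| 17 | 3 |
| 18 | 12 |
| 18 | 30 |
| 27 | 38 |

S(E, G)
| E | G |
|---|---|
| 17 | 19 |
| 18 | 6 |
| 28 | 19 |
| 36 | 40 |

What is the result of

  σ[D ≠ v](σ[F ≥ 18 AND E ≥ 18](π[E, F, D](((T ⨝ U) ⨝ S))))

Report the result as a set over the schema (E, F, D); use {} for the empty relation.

{(18, 18, s), (18, 26, y), (18, 40, s)}

Natural join on E: {(17, b, 32, 2, 15), (17, b, 32, 2, 17), (17, b, 32, 2, 2), (17, b, 32, 2, 26), (17, b, 32, 2, 29), (17, b, 32, 2, 3), (18, n, 18, 12, 12), (18, n, 18, 12, 30), (18, s, 18, 40, 12), (18, s, 18, 40, 30), (18, s, 20, 18, 12), (18, s, 20, 18, 30), (18, v, 9, 27, 12), (18, v, 9, 27, 30), (18, y, 3, 26, 12), (18, y, 3, 26, 30), (27, m, 9, 16, 38), (27, p, 20, 19, 38), (27, t, 40, 18, 38), (27, u, 12, 19, 38), (27, x, 39, 20, 38)}
Natural join on E: {(17, b, 32, 2, 15, 19), (17, b, 32, 2, 17, 19), (17, b, 32, 2, 2, 19), (17, b, 32, 2, 26, 19), (17, b, 32, 2, 29, 19), (17, b, 32, 2, 3, 19), (18, n, 18, 12, 12, 6), (18, n, 18, 12, 30, 6), (18, s, 18, 40, 12, 6), (18, s, 18, 40, 30, 6), (18, s, 20, 18, 12, 6), (18, s, 20, 18, 30, 6), (18, v, 9, 27, 12, 6), (18, v, 9, 27, 30, 6), (18, y, 3, 26, 12, 6), (18, y, 3, 26, 30, 6)}
π[E, F, D]: project onto (E, F, D) (10 duplicate(s) eliminated) → {(17, 2, b), (18, 12, n), (18, 18, s), (18, 26, y), (18, 27, v), (18, 40, s)}
Selection F ≥ 18 AND E ≥ 18: {(18, 18, s), (18, 26, y), (18, 27, v), (18, 40, s)}
Selection D ≠ v: {(18, 18, s), (18, 26, y), (18, 40, s)}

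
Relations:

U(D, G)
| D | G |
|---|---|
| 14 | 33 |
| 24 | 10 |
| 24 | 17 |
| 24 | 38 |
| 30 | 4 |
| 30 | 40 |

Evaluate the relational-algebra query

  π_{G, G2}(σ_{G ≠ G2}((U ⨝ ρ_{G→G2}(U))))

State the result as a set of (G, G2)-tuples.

ρ[G→G2]: schema becomes (D, G2); tuples unchanged.
Natural join on D: {(14, 33, 33), (24, 10, 10), (24, 10, 17), (24, 10, 38), (24, 17, 10), (24, 17, 17), (24, 17, 38), (24, 38, 10), (24, 38, 17), (24, 38, 38), (30, 4, 4), (30, 4, 40), (30, 40, 4), (30, 40, 40)}
σ[G ≠ G2]: keep tuples satisfying G ≠ G2 → {(24, 10, 17), (24, 10, 38), (24, 17, 10), (24, 17, 38), (24, 38, 10), (24, 38, 17), (30, 4, 40), (30, 40, 4)}
π_{G, G2} gives {(10, 17), (10, 38), (17, 10), (17, 38), (38, 10), (38, 17), (4, 40), (40, 4)}.

{(10, 17), (10, 38), (17, 10), (17, 38), (38, 10), (38, 17), (4, 40), (40, 4)}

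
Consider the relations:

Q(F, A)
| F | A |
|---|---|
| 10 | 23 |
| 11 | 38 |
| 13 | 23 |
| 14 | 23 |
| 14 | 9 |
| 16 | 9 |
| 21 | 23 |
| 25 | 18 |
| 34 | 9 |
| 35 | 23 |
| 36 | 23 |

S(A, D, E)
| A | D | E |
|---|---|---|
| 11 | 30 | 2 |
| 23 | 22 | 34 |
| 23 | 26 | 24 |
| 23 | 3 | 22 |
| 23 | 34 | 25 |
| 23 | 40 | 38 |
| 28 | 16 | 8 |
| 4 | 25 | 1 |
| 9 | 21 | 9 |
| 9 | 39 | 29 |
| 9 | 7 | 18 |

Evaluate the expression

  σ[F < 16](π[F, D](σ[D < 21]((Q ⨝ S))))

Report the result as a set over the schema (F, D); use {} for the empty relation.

{(10, 3), (13, 3), (14, 3), (14, 7)}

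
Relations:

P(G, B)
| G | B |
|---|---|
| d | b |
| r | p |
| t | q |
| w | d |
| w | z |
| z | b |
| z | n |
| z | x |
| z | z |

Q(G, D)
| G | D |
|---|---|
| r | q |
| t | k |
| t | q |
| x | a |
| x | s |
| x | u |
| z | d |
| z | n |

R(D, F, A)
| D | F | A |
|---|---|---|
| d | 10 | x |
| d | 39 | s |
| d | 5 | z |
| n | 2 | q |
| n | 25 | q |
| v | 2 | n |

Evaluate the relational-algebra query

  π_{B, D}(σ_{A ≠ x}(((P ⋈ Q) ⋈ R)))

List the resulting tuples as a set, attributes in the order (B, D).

{(b, d), (b, n), (n, d), (n, n), (x, d), (x, n), (z, d), (z, n)}

Joining P and Q on G yields {(r, p, q), (t, q, k), (t, q, q), (z, b, d), (z, b, n), (z, n, d), (z, n, n), (z, x, d), (z, x, n), (z, z, d), (z, z, n)}.
Joining (P ⋈ Q) and R on D yields {(z, b, d, 10, x), (z, b, d, 39, s), (z, b, d, 5, z), (z, b, n, 2, q), (z, b, n, 25, q), (z, n, d, 10, x), (z, n, d, 39, s), (z, n, d, 5, z), (z, n, n, 2, q), (z, n, n, 25, q), (z, x, d, 10, x), (z, x, d, 39, s), (z, x, d, 5, z), (z, x, n, 2, q), (z, x, n, 25, q), (z, z, d, 10, x), (z, z, d, 39, s), (z, z, d, 5, z), (z, z, n, 2, q), (z, z, n, 25, q)}.
σ[A ≠ x]: keep tuples satisfying A ≠ x → {(z, b, d, 39, s), (z, b, d, 5, z), (z, b, n, 2, q), (z, b, n, 25, q), (z, n, d, 39, s), (z, n, d, 5, z), (z, n, n, 2, q), (z, n, n, 25, q), (z, x, d, 39, s), (z, x, d, 5, z), (z, x, n, 2, q), (z, x, n, 25, q), (z, z, d, 39, s), (z, z, d, 5, z), (z, z, n, 2, q), (z, z, n, 25, q)}
Keep only column(s) B, D (8 duplicate(s) eliminated): {(b, d), (b, n), (n, d), (n, n), (x, d), (x, n), (z, d), (z, n)}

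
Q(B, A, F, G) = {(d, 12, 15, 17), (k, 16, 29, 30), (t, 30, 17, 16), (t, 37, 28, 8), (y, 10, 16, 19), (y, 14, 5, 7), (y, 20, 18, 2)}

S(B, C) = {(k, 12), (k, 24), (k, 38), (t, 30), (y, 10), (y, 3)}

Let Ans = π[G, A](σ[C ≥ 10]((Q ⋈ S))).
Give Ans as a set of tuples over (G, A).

Q ⋈ S (natural join on B): {(k, 16, 29, 30, 12), (k, 16, 29, 30, 24), (k, 16, 29, 30, 38), (t, 30, 17, 16, 30), (t, 37, 28, 8, 30), (y, 10, 16, 19, 10), (y, 10, 16, 19, 3), (y, 14, 5, 7, 10), (y, 14, 5, 7, 3), (y, 20, 18, 2, 10), (y, 20, 18, 2, 3)}
Selection C ≥ 10: {(k, 16, 29, 30, 12), (k, 16, 29, 30, 24), (k, 16, 29, 30, 38), (t, 30, 17, 16, 30), (t, 37, 28, 8, 30), (y, 10, 16, 19, 10), (y, 14, 5, 7, 10), (y, 20, 18, 2, 10)}
π_{G, A} gives {(16, 30), (19, 10), (2, 20), (30, 16), (7, 14), (8, 37)} (2 duplicate(s) eliminated).

{(16, 30), (19, 10), (2, 20), (30, 16), (7, 14), (8, 37)}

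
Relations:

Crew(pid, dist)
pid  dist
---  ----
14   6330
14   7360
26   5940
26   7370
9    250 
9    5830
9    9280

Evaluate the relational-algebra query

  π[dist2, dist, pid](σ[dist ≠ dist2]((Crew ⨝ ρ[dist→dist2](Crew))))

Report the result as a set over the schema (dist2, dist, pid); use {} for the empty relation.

ρ[dist→dist2]: schema becomes (pid, dist2); tuples unchanged.
Joining Crew and ρ[dist→dist2](Crew) on pid yields {(14, 6330, 6330), (14, 6330, 7360), (14, 7360, 6330), (14, 7360, 7360), (26, 5940, 5940), (26, 5940, 7370), (26, 7370, 5940), (26, 7370, 7370), (9, 250, 250), (9, 250, 5830), (9, 250, 9280), (9, 5830, 250), (9, 5830, 5830), (9, 5830, 9280), (9, 9280, 250), (9, 9280, 5830), (9, 9280, 9280)}.
σ[dist ≠ dist2]: keep tuples satisfying dist ≠ dist2 → {(14, 6330, 7360), (14, 7360, 6330), (26, 5940, 7370), (26, 7370, 5940), (9, 250, 5830), (9, 250, 9280), (9, 5830, 250), (9, 5830, 9280), (9, 9280, 250), (9, 9280, 5830)}
π[dist2, dist, pid]: project onto (dist2, dist, pid) → {(250, 5830, 9), (250, 9280, 9), (5830, 250, 9), (5830, 9280, 9), (5940, 7370, 26), (6330, 7360, 14), (7360, 6330, 14), (7370, 5940, 26), (9280, 250, 9), (9280, 5830, 9)}

{(250, 5830, 9), (250, 9280, 9), (5830, 250, 9), (5830, 9280, 9), (5940, 7370, 26), (6330, 7360, 14), (7360, 6330, 14), (7370, 5940, 26), (9280, 250, 9), (9280, 5830, 9)}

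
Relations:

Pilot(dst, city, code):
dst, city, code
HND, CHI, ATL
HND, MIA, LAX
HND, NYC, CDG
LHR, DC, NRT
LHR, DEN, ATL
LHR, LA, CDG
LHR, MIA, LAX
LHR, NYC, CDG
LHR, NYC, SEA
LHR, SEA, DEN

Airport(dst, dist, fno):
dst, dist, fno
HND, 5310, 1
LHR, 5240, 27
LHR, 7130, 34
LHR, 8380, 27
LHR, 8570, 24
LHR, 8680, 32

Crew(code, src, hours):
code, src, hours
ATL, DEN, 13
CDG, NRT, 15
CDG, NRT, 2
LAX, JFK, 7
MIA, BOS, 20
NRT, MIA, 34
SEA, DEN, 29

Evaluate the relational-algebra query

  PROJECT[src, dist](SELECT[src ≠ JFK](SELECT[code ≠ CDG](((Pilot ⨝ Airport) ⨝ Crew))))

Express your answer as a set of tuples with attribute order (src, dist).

Joining Pilot and Airport on dst yields {(HND, CHI, ATL, 5310, 1), (HND, MIA, LAX, 5310, 1), (HND, NYC, CDG, 5310, 1), (LHR, DC, NRT, 5240, 27), (LHR, DC, NRT, 7130, 34), (LHR, DC, NRT, 8380, 27), (LHR, DC, NRT, 8570, 24), (LHR, DC, NRT, 8680, 32), (LHR, DEN, ATL, 5240, 27), (LHR, DEN, ATL, 7130, 34), (LHR, DEN, ATL, 8380, 27), (LHR, DEN, ATL, 8570, 24), (LHR, DEN, ATL, 8680, 32), (LHR, LA, CDG, 5240, 27), (LHR, LA, CDG, 7130, 34), (LHR, LA, CDG, 8380, 27), (LHR, LA, CDG, 8570, 24), (LHR, LA, CDG, 8680, 32), (LHR, MIA, LAX, 5240, 27), (LHR, MIA, LAX, 7130, 34), (LHR, MIA, LAX, 8380, 27), (LHR, MIA, LAX, 8570, 24), (LHR, MIA, LAX, 8680, 32), (LHR, NYC, CDG, 5240, 27), (LHR, NYC, CDG, 7130, 34), (LHR, NYC, CDG, 8380, 27), (LHR, NYC, CDG, 8570, 24), (LHR, NYC, CDG, 8680, 32), (LHR, NYC, SEA, 5240, 27), (LHR, NYC, SEA, 7130, 34), (LHR, NYC, SEA, 8380, 27), (LHR, NYC, SEA, 8570, 24), (LHR, NYC, SEA, 8680, 32), (LHR, SEA, DEN, 5240, 27), (LHR, SEA, DEN, 7130, 34), (LHR, SEA, DEN, 8380, 27), (LHR, SEA, DEN, 8570, 24), (LHR, SEA, DEN, 8680, 32)}.
Joining (Pilot ⨝ Airport) and Crew on code yields {(HND, CHI, ATL, 5310, 1, DEN, 13), (HND, MIA, LAX, 5310, 1, JFK, 7), (HND, NYC, CDG, 5310, 1, NRT, 15), (HND, NYC, CDG, 5310, 1, NRT, 2), (LHR, DC, NRT, 5240, 27, MIA, 34), (LHR, DC, NRT, 7130, 34, MIA, 34), (LHR, DC, NRT, 8380, 27, MIA, 34), (LHR, DC, NRT, 8570, 24, MIA, 34), (LHR, DC, NRT, 8680, 32, MIA, 34), (LHR, DEN, ATL, 5240, 27, DEN, 13), (LHR, DEN, ATL, 7130, 34, DEN, 13), (LHR, DEN, ATL, 8380, 27, DEN, 13), (LHR, DEN, ATL, 8570, 24, DEN, 13), (LHR, DEN, ATL, 8680, 32, DEN, 13), (LHR, LA, CDG, 5240, 27, NRT, 15), (LHR, LA, CDG, 5240, 27, NRT, 2), (LHR, LA, CDG, 7130, 34, NRT, 15), (LHR, LA, CDG, 7130, 34, NRT, 2), (LHR, LA, CDG, 8380, 27, NRT, 15), (LHR, LA, CDG, 8380, 27, NRT, 2), (LHR, LA, CDG, 8570, 24, NRT, 15), (LHR, LA, CDG, 8570, 24, NRT, 2), (LHR, LA, CDG, 8680, 32, NRT, 15), (LHR, LA, CDG, 8680, 32, NRT, 2), (LHR, MIA, LAX, 5240, 27, JFK, 7), (LHR, MIA, LAX, 7130, 34, JFK, 7), (LHR, MIA, LAX, 8380, 27, JFK, 7), (LHR, MIA, LAX, 8570, 24, JFK, 7), (LHR, MIA, LAX, 8680, 32, JFK, 7), (LHR, NYC, CDG, 5240, 27, NRT, 15), (LHR, NYC, CDG, 5240, 27, NRT, 2), (LHR, NYC, CDG, 7130, 34, NRT, 15), (LHR, NYC, CDG, 7130, 34, NRT, 2), (LHR, NYC, CDG, 8380, 27, NRT, 15), (LHR, NYC, CDG, 8380, 27, NRT, 2), (LHR, NYC, CDG, 8570, 24, NRT, 15), (LHR, NYC, CDG, 8570, 24, NRT, 2), (LHR, NYC, CDG, 8680, 32, NRT, 15), (LHR, NYC, CDG, 8680, 32, NRT, 2), (LHR, NYC, SEA, 5240, 27, DEN, 29), (LHR, NYC, SEA, 7130, 34, DEN, 29), (LHR, NYC, SEA, 8380, 27, DEN, 29), (LHR, NYC, SEA, 8570, 24, DEN, 29), (LHR, NYC, SEA, 8680, 32, DEN, 29)}.
Filtering on code ≠ CDG leaves {(HND, CHI, ATL, 5310, 1, DEN, 13), (HND, MIA, LAX, 5310, 1, JFK, 7), (LHR, DC, NRT, 5240, 27, MIA, 34), (LHR, DC, NRT, 7130, 34, MIA, 34), (LHR, DC, NRT, 8380, 27, MIA, 34), (LHR, DC, NRT, 8570, 24, MIA, 34), (LHR, DC, NRT, 8680, 32, MIA, 34), (LHR, DEN, ATL, 5240, 27, DEN, 13), (LHR, DEN, ATL, 7130, 34, DEN, 13), (LHR, DEN, ATL, 8380, 27, DEN, 13), (LHR, DEN, ATL, 8570, 24, DEN, 13), (LHR, DEN, ATL, 8680, 32, DEN, 13), (LHR, MIA, LAX, 5240, 27, JFK, 7), (LHR, MIA, LAX, 7130, 34, JFK, 7), (LHR, MIA, LAX, 8380, 27, JFK, 7), (LHR, MIA, LAX, 8570, 24, JFK, 7), (LHR, MIA, LAX, 8680, 32, JFK, 7), (LHR, NYC, SEA, 5240, 27, DEN, 29), (LHR, NYC, SEA, 7130, 34, DEN, 29), (LHR, NYC, SEA, 8380, 27, DEN, 29), (LHR, NYC, SEA, 8570, 24, DEN, 29), (LHR, NYC, SEA, 8680, 32, DEN, 29)}.
Filtering on src ≠ JFK leaves {(HND, CHI, ATL, 5310, 1, DEN, 13), (LHR, DC, NRT, 5240, 27, MIA, 34), (LHR, DC, NRT, 7130, 34, MIA, 34), (LHR, DC, NRT, 8380, 27, MIA, 34), (LHR, DC, NRT, 8570, 24, MIA, 34), (LHR, DC, NRT, 8680, 32, MIA, 34), (LHR, DEN, ATL, 5240, 27, DEN, 13), (LHR, DEN, ATL, 7130, 34, DEN, 13), (LHR, DEN, ATL, 8380, 27, DEN, 13), (LHR, DEN, ATL, 8570, 24, DEN, 13), (LHR, DEN, ATL, 8680, 32, DEN, 13), (LHR, NYC, SEA, 5240, 27, DEN, 29), (LHR, NYC, SEA, 7130, 34, DEN, 29), (LHR, NYC, SEA, 8380, 27, DEN, 29), (LHR, NYC, SEA, 8570, 24, DEN, 29), (LHR, NYC, SEA, 8680, 32, DEN, 29)}.
π[src, dist]: project onto (src, dist) (5 duplicate(s) eliminated) → {(DEN, 5240), (DEN, 5310), (DEN, 7130), (DEN, 8380), (DEN, 8570), (DEN, 8680), (MIA, 5240), (MIA, 7130), (MIA, 8380), (MIA, 8570), (MIA, 8680)}

{(DEN, 5240), (DEN, 5310), (DEN, 7130), (DEN, 8380), (DEN, 8570), (DEN, 8680), (MIA, 5240), (MIA, 7130), (MIA, 8380), (MIA, 8570), (MIA, 8680)}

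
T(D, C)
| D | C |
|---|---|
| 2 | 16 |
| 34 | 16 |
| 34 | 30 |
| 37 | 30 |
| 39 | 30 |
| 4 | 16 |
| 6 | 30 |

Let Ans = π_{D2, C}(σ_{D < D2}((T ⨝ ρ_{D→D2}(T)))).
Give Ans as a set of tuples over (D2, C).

{(34, 16), (34, 30), (37, 30), (39, 30), (4, 16)}

ρ[D→D2]: schema becomes (D2, C); tuples unchanged.
T ⋈ ρ_{D→D2}(T) (natural join on C): {(2, 16, 2), (2, 16, 34), (2, 16, 4), (34, 16, 2), (34, 16, 34), (34, 16, 4), (34, 30, 34), (34, 30, 37), (34, 30, 39), (34, 30, 6), (37, 30, 34), (37, 30, 37), (37, 30, 39), (37, 30, 6), (39, 30, 34), (39, 30, 37), (39, 30, 39), (39, 30, 6), (4, 16, 2), (4, 16, 34), (4, 16, 4), (6, 30, 34), (6, 30, 37), (6, 30, 39), (6, 30, 6)}
Filtering on D < D2 leaves {(2, 16, 34), (2, 16, 4), (34, 30, 37), (34, 30, 39), (37, 30, 39), (4, 16, 34), (6, 30, 34), (6, 30, 37), (6, 30, 39)}.
π[D2, C]: project onto (D2, C) (4 duplicate(s) eliminated) → {(34, 16), (34, 30), (37, 30), (39, 30), (4, 16)}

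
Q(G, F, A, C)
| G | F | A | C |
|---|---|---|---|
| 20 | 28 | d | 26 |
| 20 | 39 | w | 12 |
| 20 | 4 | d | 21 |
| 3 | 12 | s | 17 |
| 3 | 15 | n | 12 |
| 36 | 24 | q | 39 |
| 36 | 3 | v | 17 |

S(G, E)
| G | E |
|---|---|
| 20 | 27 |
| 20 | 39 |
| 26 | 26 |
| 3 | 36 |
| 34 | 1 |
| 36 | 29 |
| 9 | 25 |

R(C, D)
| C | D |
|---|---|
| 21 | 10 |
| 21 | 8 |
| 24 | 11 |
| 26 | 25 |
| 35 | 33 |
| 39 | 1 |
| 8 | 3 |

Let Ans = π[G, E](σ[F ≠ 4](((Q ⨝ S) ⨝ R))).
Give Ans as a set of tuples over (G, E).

{(20, 27), (20, 39), (36, 29)}

Natural join on G: {(20, 28, d, 26, 27), (20, 28, d, 26, 39), (20, 39, w, 12, 27), (20, 39, w, 12, 39), (20, 4, d, 21, 27), (20, 4, d, 21, 39), (3, 12, s, 17, 36), (3, 15, n, 12, 36), (36, 24, q, 39, 29), (36, 3, v, 17, 29)}
Natural join on C: {(20, 28, d, 26, 27, 25), (20, 28, d, 26, 39, 25), (20, 4, d, 21, 27, 10), (20, 4, d, 21, 27, 8), (20, 4, d, 21, 39, 10), (20, 4, d, 21, 39, 8), (36, 24, q, 39, 29, 1)}
Apply σ_{F ≠ 4}; surviving tuples: {(20, 28, d, 26, 27, 25), (20, 28, d, 26, 39, 25), (36, 24, q, 39, 29, 1)}
π[G, E]: project onto (G, E) → {(20, 27), (20, 39), (36, 29)}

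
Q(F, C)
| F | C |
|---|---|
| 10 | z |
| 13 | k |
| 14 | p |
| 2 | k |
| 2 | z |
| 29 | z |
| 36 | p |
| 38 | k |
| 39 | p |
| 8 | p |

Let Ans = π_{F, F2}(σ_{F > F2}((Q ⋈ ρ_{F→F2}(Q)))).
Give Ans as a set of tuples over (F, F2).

{(10, 2), (13, 2), (14, 8), (29, 10), (29, 2), (36, 14), (36, 8), (38, 13), (38, 2), (39, 14), (39, 36), (39, 8)}

ρ[F→F2]: schema becomes (F2, C); tuples unchanged.
Natural join on C: {(10, z, 10), (10, z, 2), (10, z, 29), (13, k, 13), (13, k, 2), (13, k, 38), (14, p, 14), (14, p, 36), (14, p, 39), (14, p, 8), (2, k, 13), (2, k, 2), (2, k, 38), (2, z, 10), (2, z, 2), (2, z, 29), (29, z, 10), (29, z, 2), (29, z, 29), (36, p, 14), (36, p, 36), (36, p, 39), (36, p, 8), (38, k, 13), (38, k, 2), (38, k, 38), (39, p, 14), (39, p, 36), (39, p, 39), (39, p, 8), (8, p, 14), (8, p, 36), (8, p, 39), (8, p, 8)}
Apply σ_{F > F2}; surviving tuples: {(10, z, 2), (13, k, 2), (14, p, 8), (29, z, 10), (29, z, 2), (36, p, 14), (36, p, 8), (38, k, 13), (38, k, 2), (39, p, 14), (39, p, 36), (39, p, 8)}
π_{F, F2} gives {(10, 2), (13, 2), (14, 8), (29, 10), (29, 2), (36, 14), (36, 8), (38, 13), (38, 2), (39, 14), (39, 36), (39, 8)}.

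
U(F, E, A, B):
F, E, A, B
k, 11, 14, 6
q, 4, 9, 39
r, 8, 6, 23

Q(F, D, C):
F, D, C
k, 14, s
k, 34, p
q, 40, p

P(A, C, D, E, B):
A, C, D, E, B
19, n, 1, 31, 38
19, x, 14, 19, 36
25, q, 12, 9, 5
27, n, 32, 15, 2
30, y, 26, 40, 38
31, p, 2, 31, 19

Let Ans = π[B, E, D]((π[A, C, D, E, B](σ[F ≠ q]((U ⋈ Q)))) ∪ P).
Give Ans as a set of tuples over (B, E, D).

{(19, 31, 2), (2, 15, 32), (36, 19, 14), (38, 31, 1), (38, 40, 26), (5, 9, 12), (6, 11, 14), (6, 11, 34)}

U ⋈ Q (natural join on F): {(k, 11, 14, 6, 14, s), (k, 11, 14, 6, 34, p), (q, 4, 9, 39, 40, p)}
σ[F ≠ q]: keep tuples satisfying F ≠ q → {(k, 11, 14, 6, 14, s), (k, 11, 14, 6, 34, p)}
π[A, C, D, E, B]: project onto (A, C, D, E, B) → {(14, p, 34, 11, 6), (14, s, 14, 11, 6)}
Union: {(14, p, 34, 11, 6), (14, s, 14, 11, 6)} with {(19, n, 1, 31, 38), (19, x, 14, 19, 36), (25, q, 12, 9, 5), (27, n, 32, 15, 2), (30, y, 26, 40, 38), (31, p, 2, 31, 19)} → {(14, p, 34, 11, 6), (14, s, 14, 11, 6), (19, n, 1, 31, 38), (19, x, 14, 19, 36), (25, q, 12, 9, 5), (27, n, 32, 15, 2), (30, y, 26, 40, 38), (31, p, 2, 31, 19)}
π[B, E, D]: project onto (B, E, D) → {(19, 31, 2), (2, 15, 32), (36, 19, 14), (38, 31, 1), (38, 40, 26), (5, 9, 12), (6, 11, 14), (6, 11, 34)}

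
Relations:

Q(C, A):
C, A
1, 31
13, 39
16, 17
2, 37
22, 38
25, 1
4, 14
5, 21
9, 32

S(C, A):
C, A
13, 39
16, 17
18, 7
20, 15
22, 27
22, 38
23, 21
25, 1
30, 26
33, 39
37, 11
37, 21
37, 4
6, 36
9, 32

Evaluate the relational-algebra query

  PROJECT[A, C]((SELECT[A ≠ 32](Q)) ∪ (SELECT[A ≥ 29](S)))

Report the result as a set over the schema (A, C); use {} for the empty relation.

Selection A ≠ 32: {(1, 31), (13, 39), (16, 17), (2, 37), (22, 38), (25, 1), (4, 14), (5, 21)}
Selection A ≥ 29: {(13, 39), (22, 38), (33, 39), (6, 36), (9, 32)}
Set union of the two operands is {(1, 31), (13, 39), (16, 17), (2, 37), (22, 38), (25, 1), (33, 39), (4, 14), (5, 21), (6, 36), (9, 32)}.
Projecting to A, C: {(1, 25), (14, 4), (17, 16), (21, 5), (31, 1), (32, 9), (36, 6), (37, 2), (38, 22), (39, 13), (39, 33)}

{(1, 25), (14, 4), (17, 16), (21, 5), (31, 1), (32, 9), (36, 6), (37, 2), (38, 22), (39, 13), (39, 33)}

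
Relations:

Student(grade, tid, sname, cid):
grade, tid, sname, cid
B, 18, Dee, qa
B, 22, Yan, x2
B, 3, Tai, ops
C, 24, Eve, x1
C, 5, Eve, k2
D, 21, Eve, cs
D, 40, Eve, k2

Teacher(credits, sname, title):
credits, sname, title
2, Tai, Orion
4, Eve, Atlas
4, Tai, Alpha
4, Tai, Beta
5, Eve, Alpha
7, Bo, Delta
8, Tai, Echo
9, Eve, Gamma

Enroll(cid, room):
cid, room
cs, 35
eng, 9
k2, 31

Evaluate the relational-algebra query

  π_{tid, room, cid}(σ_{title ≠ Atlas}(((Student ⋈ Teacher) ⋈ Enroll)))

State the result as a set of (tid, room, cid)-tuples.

{(21, 35, cs), (40, 31, k2), (5, 31, k2)}

Student ⋈ Teacher (natural join on sname): {(B, 3, Tai, ops, 2, Orion), (B, 3, Tai, ops, 4, Alpha), (B, 3, Tai, ops, 4, Beta), (B, 3, Tai, ops, 8, Echo), (C, 24, Eve, x1, 4, Atlas), (C, 24, Eve, x1, 5, Alpha), (C, 24, Eve, x1, 9, Gamma), (C, 5, Eve, k2, 4, Atlas), (C, 5, Eve, k2, 5, Alpha), (C, 5, Eve, k2, 9, Gamma), (D, 21, Eve, cs, 4, Atlas), (D, 21, Eve, cs, 5, Alpha), (D, 21, Eve, cs, 9, Gamma), (D, 40, Eve, k2, 4, Atlas), (D, 40, Eve, k2, 5, Alpha), (D, 40, Eve, k2, 9, Gamma)}
(Student ⋈ Teacher) ⋈ Enroll (natural join on cid): {(C, 5, Eve, k2, 4, Atlas, 31), (C, 5, Eve, k2, 5, Alpha, 31), (C, 5, Eve, k2, 9, Gamma, 31), (D, 21, Eve, cs, 4, Atlas, 35), (D, 21, Eve, cs, 5, Alpha, 35), (D, 21, Eve, cs, 9, Gamma, 35), (D, 40, Eve, k2, 4, Atlas, 31), (D, 40, Eve, k2, 5, Alpha, 31), (D, 40, Eve, k2, 9, Gamma, 31)}
Selection title ≠ Atlas: {(C, 5, Eve, k2, 5, Alpha, 31), (C, 5, Eve, k2, 9, Gamma, 31), (D, 21, Eve, cs, 5, Alpha, 35), (D, 21, Eve, cs, 9, Gamma, 35), (D, 40, Eve, k2, 5, Alpha, 31), (D, 40, Eve, k2, 9, Gamma, 31)}
π_{tid, room, cid} gives {(21, 35, cs), (40, 31, k2), (5, 31, k2)} (3 duplicate(s) eliminated).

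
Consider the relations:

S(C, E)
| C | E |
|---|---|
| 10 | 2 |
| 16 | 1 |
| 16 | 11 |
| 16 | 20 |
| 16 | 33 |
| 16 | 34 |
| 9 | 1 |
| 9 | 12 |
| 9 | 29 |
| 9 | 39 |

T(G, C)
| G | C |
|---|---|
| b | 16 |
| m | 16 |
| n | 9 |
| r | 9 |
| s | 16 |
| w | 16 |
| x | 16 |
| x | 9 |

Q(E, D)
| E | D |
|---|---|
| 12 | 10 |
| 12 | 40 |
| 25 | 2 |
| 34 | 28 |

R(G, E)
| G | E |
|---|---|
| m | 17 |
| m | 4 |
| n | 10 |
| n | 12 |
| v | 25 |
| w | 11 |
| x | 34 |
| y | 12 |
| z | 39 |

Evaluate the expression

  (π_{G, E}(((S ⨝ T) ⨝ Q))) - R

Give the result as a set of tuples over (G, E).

Joining S and T on C yields {(16, 1, b), (16, 1, m), (16, 1, s), (16, 1, w), (16, 1, x), (16, 11, b), (16, 11, m), (16, 11, s), (16, 11, w), (16, 11, x), (16, 20, b), (16, 20, m), (16, 20, s), (16, 20, w), (16, 20, x), (16, 33, b), (16, 33, m), (16, 33, s), (16, 33, w), (16, 33, x), (16, 34, b), (16, 34, m), (16, 34, s), (16, 34, w), (16, 34, x), (9, 1, n), (9, 1, r), (9, 1, x), (9, 12, n), (9, 12, r), (9, 12, x), (9, 29, n), (9, 29, r), (9, 29, x), (9, 39, n), (9, 39, r), (9, 39, x)}.
Joining (S ⨝ T) and Q on E yields {(16, 34, b, 28), (16, 34, m, 28), (16, 34, s, 28), (16, 34, w, 28), (16, 34, x, 28), (9, 12, n, 10), (9, 12, n, 40), (9, 12, r, 10), (9, 12, r, 40), (9, 12, x, 10), (9, 12, x, 40)}.
π_{G, E} gives {(b, 34), (m, 34), (n, 12), (r, 12), (s, 34), (w, 34), (x, 12), (x, 34)} (3 duplicate(s) eliminated).
Difference: {(b, 34), (m, 34), (n, 12), (r, 12), (s, 34), (w, 34), (x, 12), (x, 34)} with {(m, 17), (m, 4), (n, 10), (n, 12), (v, 25), (w, 11), (x, 34), (y, 12), (z, 39)} → {(b, 34), (m, 34), (r, 12), (s, 34), (w, 34), (x, 12)}

{(b, 34), (m, 34), (r, 12), (s, 34), (w, 34), (x, 12)}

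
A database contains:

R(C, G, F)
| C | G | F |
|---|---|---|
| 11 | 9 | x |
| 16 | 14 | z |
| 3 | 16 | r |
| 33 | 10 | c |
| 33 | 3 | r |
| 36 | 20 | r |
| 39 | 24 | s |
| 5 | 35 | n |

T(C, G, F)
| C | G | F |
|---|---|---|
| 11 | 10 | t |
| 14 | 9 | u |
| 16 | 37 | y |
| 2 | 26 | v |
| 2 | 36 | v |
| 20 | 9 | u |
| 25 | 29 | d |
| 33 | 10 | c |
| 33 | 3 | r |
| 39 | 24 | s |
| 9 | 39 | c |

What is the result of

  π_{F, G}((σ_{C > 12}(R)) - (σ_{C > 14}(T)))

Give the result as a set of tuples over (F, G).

{(r, 20), (z, 14)}

Apply σ_{C > 12}; surviving tuples: {(16, 14, z), (33, 10, c), (33, 3, r), (36, 20, r), (39, 24, s)}
Apply σ_{C > 14}; surviving tuples: {(16, 37, y), (20, 9, u), (25, 29, d), (33, 10, c), (33, 3, r), (39, 24, s)}
Difference: {(16, 14, z), (33, 10, c), (33, 3, r), (36, 20, r), (39, 24, s)} with {(16, 37, y), (20, 9, u), (25, 29, d), (33, 10, c), (33, 3, r), (39, 24, s)} → {(16, 14, z), (36, 20, r)}
Projecting to F, G: {(r, 20), (z, 14)}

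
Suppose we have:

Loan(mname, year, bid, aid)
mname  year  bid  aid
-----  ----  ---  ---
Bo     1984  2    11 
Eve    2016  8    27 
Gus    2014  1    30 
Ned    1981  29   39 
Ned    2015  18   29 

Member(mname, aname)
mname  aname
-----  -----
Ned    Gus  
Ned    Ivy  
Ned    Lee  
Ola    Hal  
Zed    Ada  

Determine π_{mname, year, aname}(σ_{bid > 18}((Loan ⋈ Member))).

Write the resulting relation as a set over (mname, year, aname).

Joining Loan and Member on mname yields {(Ned, 1981, 29, 39, Gus), (Ned, 1981, 29, 39, Ivy), (Ned, 1981, 29, 39, Lee), (Ned, 2015, 18, 29, Gus), (Ned, 2015, 18, 29, Ivy), (Ned, 2015, 18, 29, Lee)}.
Apply σ_{bid > 18}; surviving tuples: {(Ned, 1981, 29, 39, Gus), (Ned, 1981, 29, 39, Ivy), (Ned, 1981, 29, 39, Lee)}
π_{mname, year, aname} gives {(Ned, 1981, Gus), (Ned, 1981, Ivy), (Ned, 1981, Lee)}.

{(Ned, 1981, Gus), (Ned, 1981, Ivy), (Ned, 1981, Lee)}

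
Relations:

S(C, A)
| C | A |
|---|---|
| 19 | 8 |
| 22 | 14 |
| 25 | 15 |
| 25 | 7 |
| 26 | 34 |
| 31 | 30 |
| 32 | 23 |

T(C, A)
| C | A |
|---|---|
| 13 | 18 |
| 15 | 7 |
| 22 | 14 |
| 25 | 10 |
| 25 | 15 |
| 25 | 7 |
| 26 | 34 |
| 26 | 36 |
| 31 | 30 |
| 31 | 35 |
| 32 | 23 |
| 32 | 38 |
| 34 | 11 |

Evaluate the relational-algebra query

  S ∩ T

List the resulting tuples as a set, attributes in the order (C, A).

{(22, 14), (25, 15), (25, 7), (26, 34), (31, 30), (32, 23)}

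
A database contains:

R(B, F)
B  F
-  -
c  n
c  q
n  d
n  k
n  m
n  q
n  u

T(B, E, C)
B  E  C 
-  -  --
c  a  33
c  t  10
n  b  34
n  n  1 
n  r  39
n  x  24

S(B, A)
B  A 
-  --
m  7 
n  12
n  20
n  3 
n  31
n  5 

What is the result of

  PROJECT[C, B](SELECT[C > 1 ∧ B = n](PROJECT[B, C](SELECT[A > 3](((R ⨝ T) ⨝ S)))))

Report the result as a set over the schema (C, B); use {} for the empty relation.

Joining R and T on B yields {(c, n, a, 33), (c, n, t, 10), (c, q, a, 33), (c, q, t, 10), (n, d, b, 34), (n, d, n, 1), (n, d, r, 39), (n, d, x, 24), (n, k, b, 34), (n, k, n, 1), (n, k, r, 39), (n, k, x, 24), (n, m, b, 34), (n, m, n, 1), (n, m, r, 39), (n, m, x, 24), (n, q, b, 34), (n, q, n, 1), (n, q, r, 39), (n, q, x, 24), (n, u, b, 34), (n, u, n, 1), (n, u, r, 39), (n, u, x, 24)}.
Joining (R ⨝ T) and S on B yields {(n, d, b, 34, 12), (n, d, b, 34, 20), (n, d, b, 34, 3), (n, d, b, 34, 31), (n, d, b, 34, 5), (n, d, n, 1, 12), (n, d, n, 1, 20), (n, d, n, 1, 3), (n, d, n, 1, 31), (n, d, n, 1, 5), (n, d, r, 39, 12), (n, d, r, 39, 20), (n, d, r, 39, 3), (n, d, r, 39, 31), (n, d, r, 39, 5), (n, d, x, 24, 12), (n, d, x, 24, 20), (n, d, x, 24, 3), (n, d, x, 24, 31), (n, d, x, 24, 5), (n, k, b, 34, 12), (n, k, b, 34, 20), (n, k, b, 34, 3), (n, k, b, 34, 31), (n, k, b, 34, 5), (n, k, n, 1, 12), (n, k, n, 1, 20), (n, k, n, 1, 3), (n, k, n, 1, 31), (n, k, n, 1, 5), (n, k, r, 39, 12), (n, k, r, 39, 20), (n, k, r, 39, 3), (n, k, r, 39, 31), (n, k, r, 39, 5), (n, k, x, 24, 12), (n, k, x, 24, 20), (n, k, x, 24, 3), (n, k, x, 24, 31), (n, k, x, 24, 5), (n, m, b, 34, 12), (n, m, b, 34, 20), (n, m, b, 34, 3), (n, m, b, 34, 31), (n, m, b, 34, 5), (n, m, n, 1, 12), (n, m, n, 1, 20), (n, m, n, 1, 3), (n, m, n, 1, 31), (n, m, n, 1, 5), (n, m, r, 39, 12), (n, m, r, 39, 20), (n, m, r, 39, 3), (n, m, r, 39, 31), (n, m, r, 39, 5), (n, m, x, 24, 12), (n, m, x, 24, 20), (n, m, x, 24, 3), (n, m, x, 24, 31), (n, m, x, 24, 5), (n, q, b, 34, 12), (n, q, b, 34, 20), (n, q, b, 34, 3), (n, q, b, 34, 31), (n, q, b, 34, 5), (n, q, n, 1, 12), (n, q, n, 1, 20), (n, q, n, 1, 3), (n, q, n, 1, 31), (n, q, n, 1, 5), (n, q, r, 39, 12), (n, q, r, 39, 20), (n, q, r, 39, 3), (n, q, r, 39, 31), (n, q, r, 39, 5), (n, q, x, 24, 12), (n, q, x, 24, 20), (n, q, x, 24, 3), (n, q, x, 24, 31), (n, q, x, 24, 5), (n, u, b, 34, 12), (n, u, b, 34, 20), (n, u, b, 34, 3), (n, u, b, 34, 31), (n, u, b, 34, 5), (n, u, n, 1, 12), (n, u, n, 1, 20), (n, u, n, 1, 3), (n, u, n, 1, 31), (n, u, n, 1, 5), (n, u, r, 39, 12), (n, u, r, 39, 20), (n, u, r, 39, 3), (n, u, r, 39, 31), (n, u, r, 39, 5), (n, u, x, 24, 12), (n, u, x, 24, 20), (n, u, x, 24, 3), (n, u, x, 24, 31), (n, u, x, 24, 5)}.
Selection A > 3: {(n, d, b, 34, 12), (n, d, b, 34, 20), (n, d, b, 34, 31), (n, d, b, 34, 5), (n, d, n, 1, 12), (n, d, n, 1, 20), (n, d, n, 1, 31), (n, d, n, 1, 5), (n, d, r, 39, 12), (n, d, r, 39, 20), (n, d, r, 39, 31), (n, d, r, 39, 5), (n, d, x, 24, 12), (n, d, x, 24, 20), (n, d, x, 24, 31), (n, d, x, 24, 5), (n, k, b, 34, 12), (n, k, b, 34, 20), (n, k, b, 34, 31), (n, k, b, 34, 5), (n, k, n, 1, 12), (n, k, n, 1, 20), (n, k, n, 1, 31), (n, k, n, 1, 5), (n, k, r, 39, 12), (n, k, r, 39, 20), (n, k, r, 39, 31), (n, k, r, 39, 5), (n, k, x, 24, 12), (n, k, x, 24, 20), (n, k, x, 24, 31), (n, k, x, 24, 5), (n, m, b, 34, 12), (n, m, b, 34, 20), (n, m, b, 34, 31), (n, m, b, 34, 5), (n, m, n, 1, 12), (n, m, n, 1, 20), (n, m, n, 1, 31), (n, m, n, 1, 5), (n, m, r, 39, 12), (n, m, r, 39, 20), (n, m, r, 39, 31), (n, m, r, 39, 5), (n, m, x, 24, 12), (n, m, x, 24, 20), (n, m, x, 24, 31), (n, m, x, 24, 5), (n, q, b, 34, 12), (n, q, b, 34, 20), (n, q, b, 34, 31), (n, q, b, 34, 5), (n, q, n, 1, 12), (n, q, n, 1, 20), (n, q, n, 1, 31), (n, q, n, 1, 5), (n, q, r, 39, 12), (n, q, r, 39, 20), (n, q, r, 39, 31), (n, q, r, 39, 5), (n, q, x, 24, 12), (n, q, x, 24, 20), (n, q, x, 24, 31), (n, q, x, 24, 5), (n, u, b, 34, 12), (n, u, b, 34, 20), (n, u, b, 34, 31), (n, u, b, 34, 5), (n, u, n, 1, 12), (n, u, n, 1, 20), (n, u, n, 1, 31), (n, u, n, 1, 5), (n, u, r, 39, 12), (n, u, r, 39, 20), (n, u, r, 39, 31), (n, u, r, 39, 5), (n, u, x, 24, 12), (n, u, x, 24, 20), (n, u, x, 24, 31), (n, u, x, 24, 5)}
Keep only column(s) B, C (76 duplicate(s) eliminated): {(n, 1), (n, 24), (n, 34), (n, 39)}
Selection C > 1 ∧ B = n: {(n, 24), (n, 34), (n, 39)}
Keep only column(s) C, B: {(24, n), (34, n), (39, n)}

{(24, n), (34, n), (39, n)}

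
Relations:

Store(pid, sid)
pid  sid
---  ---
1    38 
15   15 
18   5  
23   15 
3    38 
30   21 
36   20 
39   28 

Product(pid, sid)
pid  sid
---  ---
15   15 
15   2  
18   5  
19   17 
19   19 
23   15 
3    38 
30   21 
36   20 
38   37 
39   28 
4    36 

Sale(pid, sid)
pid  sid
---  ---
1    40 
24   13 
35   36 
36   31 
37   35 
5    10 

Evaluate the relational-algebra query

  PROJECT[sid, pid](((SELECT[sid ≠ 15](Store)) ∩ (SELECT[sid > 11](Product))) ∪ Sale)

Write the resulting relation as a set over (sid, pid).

Filtering on sid ≠ 15 leaves {(1, 38), (18, 5), (3, 38), (30, 21), (36, 20), (39, 28)}.
Filtering on sid > 11 leaves {(15, 15), (19, 17), (19, 19), (23, 15), (3, 38), (30, 21), (36, 20), (38, 37), (39, 28), (4, 36)}.
Taking the intersection: {(3, 38), (30, 21), (36, 20), (39, 28)}
Taking the union: {(1, 40), (24, 13), (3, 38), (30, 21), (35, 36), (36, 20), (36, 31), (37, 35), (39, 28), (5, 10)}
Keep only column(s) sid, pid: {(10, 5), (13, 24), (20, 36), (21, 30), (28, 39), (31, 36), (35, 37), (36, 35), (38, 3), (40, 1)}

{(10, 5), (13, 24), (20, 36), (21, 30), (28, 39), (31, 36), (35, 37), (36, 35), (38, 3), (40, 1)}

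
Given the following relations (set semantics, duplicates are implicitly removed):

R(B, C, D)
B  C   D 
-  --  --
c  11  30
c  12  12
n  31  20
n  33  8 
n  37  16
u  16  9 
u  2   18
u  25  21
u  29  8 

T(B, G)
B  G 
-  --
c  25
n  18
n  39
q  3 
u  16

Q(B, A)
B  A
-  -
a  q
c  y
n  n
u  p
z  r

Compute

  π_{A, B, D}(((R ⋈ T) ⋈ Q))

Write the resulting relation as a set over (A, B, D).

R ⋈ T (natural join on B): {(c, 11, 30, 25), (c, 12, 12, 25), (n, 31, 20, 18), (n, 31, 20, 39), (n, 33, 8, 18), (n, 33, 8, 39), (n, 37, 16, 18), (n, 37, 16, 39), (u, 16, 9, 16), (u, 2, 18, 16), (u, 25, 21, 16), (u, 29, 8, 16)}
(R ⋈ T) ⋈ Q (natural join on B): {(c, 11, 30, 25, y), (c, 12, 12, 25, y), (n, 31, 20, 18, n), (n, 31, 20, 39, n), (n, 33, 8, 18, n), (n, 33, 8, 39, n), (n, 37, 16, 18, n), (n, 37, 16, 39, n), (u, 16, 9, 16, p), (u, 2, 18, 16, p), (u, 25, 21, 16, p), (u, 29, 8, 16, p)}
Keep only column(s) A, B, D (3 duplicate(s) eliminated): {(n, n, 16), (n, n, 20), (n, n, 8), (p, u, 18), (p, u, 21), (p, u, 8), (p, u, 9), (y, c, 12), (y, c, 30)}

{(n, n, 16), (n, n, 20), (n, n, 8), (p, u, 18), (p, u, 21), (p, u, 8), (p, u, 9), (y, c, 12), (y, c, 30)}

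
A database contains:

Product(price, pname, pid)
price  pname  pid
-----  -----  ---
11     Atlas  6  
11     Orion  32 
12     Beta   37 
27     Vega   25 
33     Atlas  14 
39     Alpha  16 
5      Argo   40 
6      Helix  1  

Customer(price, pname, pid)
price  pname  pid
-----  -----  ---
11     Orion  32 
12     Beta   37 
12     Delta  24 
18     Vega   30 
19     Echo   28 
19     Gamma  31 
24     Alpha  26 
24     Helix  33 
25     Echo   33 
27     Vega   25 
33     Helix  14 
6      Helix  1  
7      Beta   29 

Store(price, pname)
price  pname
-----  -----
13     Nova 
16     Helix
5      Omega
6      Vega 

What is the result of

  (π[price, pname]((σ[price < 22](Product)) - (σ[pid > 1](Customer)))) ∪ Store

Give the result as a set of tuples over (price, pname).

Selection price < 22: {(11, Atlas, 6), (11, Orion, 32), (12, Beta, 37), (5, Argo, 40), (6, Helix, 1)}
Selection pid > 1: {(11, Orion, 32), (12, Beta, 37), (12, Delta, 24), (18, Vega, 30), (19, Echo, 28), (19, Gamma, 31), (24, Alpha, 26), (24, Helix, 33), (25, Echo, 33), (27, Vega, 25), (33, Helix, 14), (7, Beta, 29)}
Set difference of the two operands is {(11, Atlas, 6), (5, Argo, 40), (6, Helix, 1)}.
Projecting to price, pname: {(11, Atlas), (5, Argo), (6, Helix)}
Set union of the two operands is {(11, Atlas), (13, Nova), (16, Helix), (5, Argo), (5, Omega), (6, Helix), (6, Vega)}.

{(11, Atlas), (13, Nova), (16, Helix), (5, Argo), (5, Omega), (6, Helix), (6, Vega)}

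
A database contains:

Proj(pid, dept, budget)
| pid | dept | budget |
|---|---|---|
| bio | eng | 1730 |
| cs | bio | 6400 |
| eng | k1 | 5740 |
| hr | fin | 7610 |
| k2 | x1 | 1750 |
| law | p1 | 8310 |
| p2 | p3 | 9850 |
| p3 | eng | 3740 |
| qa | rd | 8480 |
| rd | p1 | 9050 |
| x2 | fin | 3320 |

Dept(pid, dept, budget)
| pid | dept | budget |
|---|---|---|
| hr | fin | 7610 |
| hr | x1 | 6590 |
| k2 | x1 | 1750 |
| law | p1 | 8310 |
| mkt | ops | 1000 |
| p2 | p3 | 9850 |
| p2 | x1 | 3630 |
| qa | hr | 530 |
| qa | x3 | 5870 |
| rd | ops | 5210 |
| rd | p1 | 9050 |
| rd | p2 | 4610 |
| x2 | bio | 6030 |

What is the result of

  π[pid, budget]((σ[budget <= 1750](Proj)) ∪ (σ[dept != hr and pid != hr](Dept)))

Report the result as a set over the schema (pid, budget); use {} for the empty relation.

{(bio, 1730), (k2, 1750), (law, 8310), (mkt, 1000), (p2, 3630), (p2, 9850), (qa, 5870), (rd, 4610), (rd, 5210), (rd, 9050), (x2, 6030)}

Filtering on budget <= 1750 leaves {(bio, eng, 1730), (k2, x1, 1750)}.
Filtering on dept != hr and pid != hr leaves {(k2, x1, 1750), (law, p1, 8310), (mkt, ops, 1000), (p2, p3, 9850), (p2, x1, 3630), (qa, x3, 5870), (rd, ops, 5210), (rd, p1, 9050), (rd, p2, 4610), (x2, bio, 6030)}.
Union: {(bio, eng, 1730), (k2, x1, 1750)} with {(k2, x1, 1750), (law, p1, 8310), (mkt, ops, 1000), (p2, p3, 9850), (p2, x1, 3630), (qa, x3, 5870), (rd, ops, 5210), (rd, p1, 9050), (rd, p2, 4610), (x2, bio, 6030)} → {(bio, eng, 1730), (k2, x1, 1750), (law, p1, 8310), (mkt, ops, 1000), (p2, p3, 9850), (p2, x1, 3630), (qa, x3, 5870), (rd, ops, 5210), (rd, p1, 9050), (rd, p2, 4610), (x2, bio, 6030)}
Projecting to pid, budget: {(bio, 1730), (k2, 1750), (law, 8310), (mkt, 1000), (p2, 3630), (p2, 9850), (qa, 5870), (rd, 4610), (rd, 5210), (rd, 9050), (x2, 6030)}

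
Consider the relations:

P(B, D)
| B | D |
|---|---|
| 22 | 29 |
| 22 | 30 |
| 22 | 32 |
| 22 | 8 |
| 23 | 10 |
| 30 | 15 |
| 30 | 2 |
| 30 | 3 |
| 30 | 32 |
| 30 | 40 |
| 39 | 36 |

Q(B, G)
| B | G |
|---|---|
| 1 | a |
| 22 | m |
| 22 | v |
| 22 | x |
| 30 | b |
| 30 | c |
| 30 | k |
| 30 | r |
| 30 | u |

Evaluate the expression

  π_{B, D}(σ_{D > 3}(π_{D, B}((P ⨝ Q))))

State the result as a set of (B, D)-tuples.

{(22, 29), (22, 30), (22, 32), (22, 8), (30, 15), (30, 32), (30, 40)}

Natural join on B: {(22, 29, m), (22, 29, v), (22, 29, x), (22, 30, m), (22, 30, v), (22, 30, x), (22, 32, m), (22, 32, v), (22, 32, x), (22, 8, m), (22, 8, v), (22, 8, x), (30, 15, b), (30, 15, c), (30, 15, k), (30, 15, r), (30, 15, u), (30, 2, b), (30, 2, c), (30, 2, k), (30, 2, r), (30, 2, u), (30, 3, b), (30, 3, c), (30, 3, k), (30, 3, r), (30, 3, u), (30, 32, b), (30, 32, c), (30, 32, k), (30, 32, r), (30, 32, u), (30, 40, b), (30, 40, c), (30, 40, k), (30, 40, r), (30, 40, u)}
π[D, B]: project onto (D, B) (28 duplicate(s) eliminated) → {(15, 30), (2, 30), (29, 22), (3, 30), (30, 22), (32, 22), (32, 30), (40, 30), (8, 22)}
Selection D > 3: {(15, 30), (29, 22), (30, 22), (32, 22), (32, 30), (40, 30), (8, 22)}
π[B, D]: project onto (B, D) → {(22, 29), (22, 30), (22, 32), (22, 8), (30, 15), (30, 32), (30, 40)}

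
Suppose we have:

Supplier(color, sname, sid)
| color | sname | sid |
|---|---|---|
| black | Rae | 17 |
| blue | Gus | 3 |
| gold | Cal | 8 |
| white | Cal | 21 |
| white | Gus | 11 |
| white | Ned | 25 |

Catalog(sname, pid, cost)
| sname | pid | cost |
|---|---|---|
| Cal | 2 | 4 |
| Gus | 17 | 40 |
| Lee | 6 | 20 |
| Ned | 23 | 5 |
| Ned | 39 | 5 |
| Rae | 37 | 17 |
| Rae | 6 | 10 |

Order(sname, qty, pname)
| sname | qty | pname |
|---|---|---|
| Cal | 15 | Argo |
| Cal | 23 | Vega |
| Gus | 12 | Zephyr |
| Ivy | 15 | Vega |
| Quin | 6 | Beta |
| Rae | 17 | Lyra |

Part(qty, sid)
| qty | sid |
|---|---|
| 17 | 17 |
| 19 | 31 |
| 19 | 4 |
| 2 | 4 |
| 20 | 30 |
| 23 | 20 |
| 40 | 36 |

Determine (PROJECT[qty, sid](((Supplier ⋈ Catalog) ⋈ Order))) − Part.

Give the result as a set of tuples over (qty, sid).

{(12, 11), (12, 3), (15, 21), (15, 8), (23, 21), (23, 8)}

Joining Supplier and Catalog on sname yields {(black, Rae, 17, 37, 17), (black, Rae, 17, 6, 10), (blue, Gus, 3, 17, 40), (gold, Cal, 8, 2, 4), (white, Cal, 21, 2, 4), (white, Gus, 11, 17, 40), (white, Ned, 25, 23, 5), (white, Ned, 25, 39, 5)}.
Joining (Supplier ⋈ Catalog) and Order on sname yields {(black, Rae, 17, 37, 17, 17, Lyra), (black, Rae, 17, 6, 10, 17, Lyra), (blue, Gus, 3, 17, 40, 12, Zephyr), (gold, Cal, 8, 2, 4, 15, Argo), (gold, Cal, 8, 2, 4, 23, Vega), (white, Cal, 21, 2, 4, 15, Argo), (white, Cal, 21, 2, 4, 23, Vega), (white, Gus, 11, 17, 40, 12, Zephyr)}.
π_{qty, sid} gives {(12, 11), (12, 3), (15, 21), (15, 8), (17, 17), (23, 21), (23, 8)} (1 duplicate(s) eliminated).
Difference: {(12, 11), (12, 3), (15, 21), (15, 8), (17, 17), (23, 21), (23, 8)} with {(17, 17), (19, 31), (19, 4), (2, 4), (20, 30), (23, 20), (40, 36)} → {(12, 11), (12, 3), (15, 21), (15, 8), (23, 21), (23, 8)}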